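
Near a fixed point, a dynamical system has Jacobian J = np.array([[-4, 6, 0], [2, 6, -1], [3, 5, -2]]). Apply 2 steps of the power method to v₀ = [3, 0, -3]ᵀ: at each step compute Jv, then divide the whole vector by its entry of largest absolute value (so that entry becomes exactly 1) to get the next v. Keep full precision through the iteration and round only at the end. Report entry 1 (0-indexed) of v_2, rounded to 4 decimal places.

0.1471

Jv0 = (-12.00000, 9.00000, 15.00000); divide by 15.00000 → v1 = (-0.80000, 0.60000, 1.00000)
Jv1 = (6.80000, 1.00000, -1.40000); divide by 6.80000 → v2 = (1.00000, 0.14706, -0.20588)
Requested entry of v2: 15/102 = 0.1471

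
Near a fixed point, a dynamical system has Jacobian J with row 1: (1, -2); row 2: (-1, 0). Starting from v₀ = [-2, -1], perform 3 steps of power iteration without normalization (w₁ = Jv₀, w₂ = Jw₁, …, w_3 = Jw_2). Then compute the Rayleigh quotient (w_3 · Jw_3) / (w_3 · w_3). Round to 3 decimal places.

w1 = Jv₀ = (0, 2)
w2 = Jw1 = (-4, 0)
w3 = Jw2 = (-4, 4)
Jw3 = (-12, 4)
w3·Jw3 = (-4)·(-12) + 4·4 = 64; w3·w3 = (-4)·(-4) + 4·4 = 32
λ ≈ 64/32 = 2.000

λ ≈ 2.000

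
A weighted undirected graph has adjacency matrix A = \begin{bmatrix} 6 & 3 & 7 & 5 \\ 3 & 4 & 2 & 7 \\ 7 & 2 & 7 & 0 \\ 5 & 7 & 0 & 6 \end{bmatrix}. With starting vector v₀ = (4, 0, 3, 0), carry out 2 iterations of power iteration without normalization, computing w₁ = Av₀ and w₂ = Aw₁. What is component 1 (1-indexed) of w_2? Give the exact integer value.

767

w1 = Av₀ = (45, 18, 49, 20)
w2 = Aw1 = (767, 445, 694, 471)
The requested component of w2 is 767.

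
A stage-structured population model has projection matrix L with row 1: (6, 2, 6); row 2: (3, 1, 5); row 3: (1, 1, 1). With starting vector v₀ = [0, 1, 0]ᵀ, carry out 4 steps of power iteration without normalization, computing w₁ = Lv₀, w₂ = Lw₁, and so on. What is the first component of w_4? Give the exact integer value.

1408

w1 = Lv₀ = (6·0 + 2·1 + 6·0; 3·0 + 1·1 + 5·0; 1·0 + 1·1 + 1·0) = (2, 1, 1)
w2 = Lw1 = (6·2 + 2·1 + 6·1; 3·2 + 1·1 + 5·1; 1·2 + 1·1 + 1·1) = (20, 12, 4)
w3 = Lw2 = (168, 92, 36)
w4 = Lw3 = (1408, 776, 296)
The requested component of w4 is 1408.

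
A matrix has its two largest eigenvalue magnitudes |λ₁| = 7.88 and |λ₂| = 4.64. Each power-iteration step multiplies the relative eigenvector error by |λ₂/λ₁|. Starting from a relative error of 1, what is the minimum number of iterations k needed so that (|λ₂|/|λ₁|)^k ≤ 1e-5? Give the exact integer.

|λ₂/λ₁| = 4.64/7.88 = 0.58883
Need k ≥ ln(1e-5) / ln(0.58883) = -11.5129 / -0.5296 ≈ 21.738
Smallest integer k satisfying the bound: 22

22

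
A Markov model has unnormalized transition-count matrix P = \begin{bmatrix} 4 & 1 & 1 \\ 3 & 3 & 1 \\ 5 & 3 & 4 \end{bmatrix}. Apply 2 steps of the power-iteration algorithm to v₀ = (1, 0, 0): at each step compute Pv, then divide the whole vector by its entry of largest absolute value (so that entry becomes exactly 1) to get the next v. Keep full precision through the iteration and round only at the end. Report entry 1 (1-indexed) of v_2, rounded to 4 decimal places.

Pv0 = (4.00000, 3.00000, 5.00000); divide by 5.00000 → v1 = (0.80000, 0.60000, 1.00000)
Pv1 = (4.80000, 5.20000, 9.80000); divide by 9.80000 → v2 = (0.48980, 0.53061, 1.00000)
Requested entry of v2: 24/49 = 0.4898

0.4898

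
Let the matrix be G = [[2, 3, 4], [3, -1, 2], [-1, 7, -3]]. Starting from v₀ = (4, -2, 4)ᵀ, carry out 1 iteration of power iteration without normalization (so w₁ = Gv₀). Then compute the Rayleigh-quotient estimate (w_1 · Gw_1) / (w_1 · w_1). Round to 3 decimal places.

w1 = Gv₀ = (2·4 + 3·(-2) + 4·4; 3·4 + (-1)·(-2) + 2·4; (-1)·4 + 7·(-2) + (-3)·4) = (18, 22, -30)
Gw1 = (-18, -28, 226)
w1·Gw1 = 18·(-18) + 22·(-28) + (-30)·226 = -7720; w1·w1 = 18·18 + 22·22 + (-30)·(-30) = 1708
λ ≈ -7720/1708 = -4.520

λ ≈ -4.520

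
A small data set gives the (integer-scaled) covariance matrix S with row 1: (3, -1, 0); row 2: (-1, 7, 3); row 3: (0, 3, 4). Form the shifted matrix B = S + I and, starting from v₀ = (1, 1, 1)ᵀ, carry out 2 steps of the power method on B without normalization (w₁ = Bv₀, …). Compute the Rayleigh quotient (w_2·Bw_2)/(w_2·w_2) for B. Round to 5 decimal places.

B = S + I has rows (4, -1, 0); (-1, 8, 3); (0, 3, 5)
w1 = Bv₀ = (4·1 + (-1)·1 + 0·1; (-1)·1 + 8·1 + 3·1; 0·1 + 3·1 + 5·1) = (3, 10, 8)
w2 = Bw1 = (4·3 + (-1)·10 + 0·8; (-1)·3 + 8·10 + 3·8; 0·3 + 3·10 + 5·8) = (2, 101, 70)
Bw2 = (-93, 1016, 653)
w2·Bw2 = 148140; w2·w2 = 15105; μ ≈ 148140/15105 = 9.80735

μ ≈ 9.80735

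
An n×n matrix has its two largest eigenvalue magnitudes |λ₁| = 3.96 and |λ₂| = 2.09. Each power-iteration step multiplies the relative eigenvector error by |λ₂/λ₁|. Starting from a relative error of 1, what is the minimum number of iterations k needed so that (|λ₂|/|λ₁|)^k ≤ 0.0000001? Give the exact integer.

26

|λ₂/λ₁| = 2.09/3.96 = 0.52778
Need k ≥ ln(0.0000001) / ln(0.52778) = -16.1181 / -0.6391 ≈ 25.221
Smallest integer k satisfying the bound: 26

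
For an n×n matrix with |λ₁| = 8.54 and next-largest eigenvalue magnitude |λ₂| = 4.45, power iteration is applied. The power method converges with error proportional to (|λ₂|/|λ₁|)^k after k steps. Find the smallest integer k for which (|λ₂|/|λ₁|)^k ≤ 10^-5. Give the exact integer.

18

|λ₂/λ₁| = 4.45/8.54 = 0.52108
Need k ≥ ln(10^-5) / ln(0.52108) = -11.5129 / -0.6519 ≈ 17.662
Smallest integer k satisfying the bound: 18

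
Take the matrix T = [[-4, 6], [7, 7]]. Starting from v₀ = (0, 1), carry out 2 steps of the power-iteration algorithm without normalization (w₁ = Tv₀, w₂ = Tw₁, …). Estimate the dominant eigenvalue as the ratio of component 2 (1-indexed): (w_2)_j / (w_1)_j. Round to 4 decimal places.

λ ≈ 13.0000

w1 = Tv₀ = ((-4)·0 + 6·1; 7·0 + 7·1) = (6, 7)
w2 = Tw1 = ((-4)·6 + 6·7; 7·6 + 7·7) = (18, 91)
Ratio at component: 91 / 7 = 13.0000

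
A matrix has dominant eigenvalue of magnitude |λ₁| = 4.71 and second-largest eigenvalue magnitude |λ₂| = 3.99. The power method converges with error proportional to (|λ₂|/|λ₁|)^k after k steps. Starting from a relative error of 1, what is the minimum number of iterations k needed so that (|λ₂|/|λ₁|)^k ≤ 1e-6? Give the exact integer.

84

|λ₂/λ₁| = 3.99/4.71 = 0.84713
Need k ≥ ln(1e-6) / ln(0.84713) = -13.8155 / -0.1659 ≈ 83.278
Smallest integer k satisfying the bound: 84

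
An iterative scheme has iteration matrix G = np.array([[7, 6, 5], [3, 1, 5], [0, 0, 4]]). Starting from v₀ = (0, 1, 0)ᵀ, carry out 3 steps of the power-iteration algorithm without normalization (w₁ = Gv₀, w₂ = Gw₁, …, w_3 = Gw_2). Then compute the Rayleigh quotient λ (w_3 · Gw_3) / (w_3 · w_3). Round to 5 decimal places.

λ ≈ 9.18596

w1 = Gv₀ = (7·0 + 6·1 + 5·0; 3·0 + 1·1 + 5·0; 0·0 + 0·1 + 4·0) = (6, 1, 0)
w2 = Gw1 = (7·6 + 6·1 + 5·0; 3·6 + 1·1 + 5·0; 0·6 + 0·1 + 4·0) = (48, 19, 0)
w3 = Gw2 = (450, 163, 0)
Gw3 = (4128, 1513, 0)
w3·Gw3 = 450·4128 + 163·1513 + 0·0 = 2104219; w3·w3 = 450·450 + 163·163 + 0·0 = 229069
λ ≈ 2104219/229069 = 9.18596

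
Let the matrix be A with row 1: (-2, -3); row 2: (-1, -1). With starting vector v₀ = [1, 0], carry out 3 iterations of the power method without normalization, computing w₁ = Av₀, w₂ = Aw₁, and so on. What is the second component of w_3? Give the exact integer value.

w1 = Av₀ = ((-2)·1 + (-3)·0; (-1)·1 + (-1)·0) = (-2, -1)
w2 = Aw1 = ((-2)·(-2) + (-3)·(-1); (-1)·(-2) + (-1)·(-1)) = (7, 3)
w3 = Aw2 = (-23, -10)
The requested component of w3 is -10.

-10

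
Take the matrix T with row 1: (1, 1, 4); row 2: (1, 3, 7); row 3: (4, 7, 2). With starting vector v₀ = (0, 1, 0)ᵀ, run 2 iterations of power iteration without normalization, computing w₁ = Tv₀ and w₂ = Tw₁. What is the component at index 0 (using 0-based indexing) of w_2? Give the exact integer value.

32

w1 = Tv₀ = (1, 3, 7)
w2 = Tw1 = (32, 59, 39)
The requested component of w2 is 32.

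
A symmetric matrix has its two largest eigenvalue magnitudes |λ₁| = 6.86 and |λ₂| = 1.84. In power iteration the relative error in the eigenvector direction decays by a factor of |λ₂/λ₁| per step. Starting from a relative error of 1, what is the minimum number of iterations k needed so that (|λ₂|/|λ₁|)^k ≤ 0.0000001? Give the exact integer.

13

|λ₂/λ₁| = 1.84/6.86 = 0.26822
Need k ≥ ln(0.0000001) / ln(0.26822) = -16.1181 / -1.3159 ≈ 12.248
Smallest integer k satisfying the bound: 13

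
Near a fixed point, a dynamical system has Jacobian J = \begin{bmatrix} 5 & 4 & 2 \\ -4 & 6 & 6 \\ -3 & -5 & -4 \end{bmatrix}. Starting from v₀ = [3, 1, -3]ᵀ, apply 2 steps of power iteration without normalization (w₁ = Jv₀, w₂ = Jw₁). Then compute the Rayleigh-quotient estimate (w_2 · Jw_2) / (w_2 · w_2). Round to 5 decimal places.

λ ≈ 4.17149

w1 = Jv₀ = (5·3 + 4·1 + 2·(-3); (-4)·3 + 6·1 + 6·(-3); (-3)·3 + (-5)·1 + (-4)·(-3)) = (13, -24, -2)
w2 = Jw1 = (5·13 + 4·(-24) + 2·(-2); (-4)·13 + 6·(-24) + 6·(-2); (-3)·13 + (-5)·(-24) + (-4)·(-2)) = (-35, -208, 89)
Jw2 = (-829, -574, 789)
w2·Jw2 = (-35)·(-829) + (-208)·(-574) + 89·789 = 218628; w2·w2 = (-35)·(-35) + (-208)·(-208) + 89·89 = 52410
λ ≈ 218628/52410 = 4.17149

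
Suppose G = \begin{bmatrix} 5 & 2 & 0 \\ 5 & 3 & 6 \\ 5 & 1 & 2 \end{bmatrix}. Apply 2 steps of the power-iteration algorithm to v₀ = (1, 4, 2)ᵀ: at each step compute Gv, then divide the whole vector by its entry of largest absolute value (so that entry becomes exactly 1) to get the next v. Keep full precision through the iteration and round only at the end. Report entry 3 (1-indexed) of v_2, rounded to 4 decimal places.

Gv0 = (13.00000, 29.00000, 13.00000); divide by 29.00000 → v1 = (0.44828, 1.00000, 0.44828)
Gv1 = (4.24138, 7.93103, 4.13793); divide by 7.93103 → v2 = (0.53478, 1.00000, 0.52174)
Requested entry of v2: 120/230 = 0.5217

0.5217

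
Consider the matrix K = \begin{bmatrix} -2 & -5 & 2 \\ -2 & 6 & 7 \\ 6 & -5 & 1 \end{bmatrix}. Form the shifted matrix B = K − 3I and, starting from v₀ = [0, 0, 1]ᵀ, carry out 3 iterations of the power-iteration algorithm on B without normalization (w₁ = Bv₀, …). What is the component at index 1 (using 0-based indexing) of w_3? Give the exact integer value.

B = K − 3I has rows (-5, -5, 2); (-2, 3, 7); (6, -5, -2)
w1 = Bv₀ = (2, 7, -2)
w2 = Bw1 = (-49, 3, -19)
w3 = Bw2 = (192, -26, -271)
Requested component of w3: -26

-26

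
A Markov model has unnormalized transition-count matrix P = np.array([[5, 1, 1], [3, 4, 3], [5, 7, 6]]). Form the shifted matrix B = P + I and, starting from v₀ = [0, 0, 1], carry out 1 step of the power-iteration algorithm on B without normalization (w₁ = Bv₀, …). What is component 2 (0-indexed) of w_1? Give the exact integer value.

7

B = P + I has rows (6, 1, 1); (3, 5, 3); (5, 7, 7)
w1 = Bv₀ = (1, 3, 7)
Requested component of w1: 7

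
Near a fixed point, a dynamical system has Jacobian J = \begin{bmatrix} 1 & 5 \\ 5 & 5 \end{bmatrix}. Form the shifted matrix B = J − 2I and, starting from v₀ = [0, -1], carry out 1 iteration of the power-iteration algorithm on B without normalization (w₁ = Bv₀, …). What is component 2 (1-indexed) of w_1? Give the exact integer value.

-3

B = J − 2I has rows (-1, 5); (5, 3)
w1 = Bv₀ = ((-1)·0 + 5·(-1); 5·0 + 3·(-1)) = (-5, -3)
Requested component of w1: -3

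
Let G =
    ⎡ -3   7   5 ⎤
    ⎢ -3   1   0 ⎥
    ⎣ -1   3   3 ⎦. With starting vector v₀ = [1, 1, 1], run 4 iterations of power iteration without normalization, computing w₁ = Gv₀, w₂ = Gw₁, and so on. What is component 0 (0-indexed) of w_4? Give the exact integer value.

w1 = Gv₀ = (9, -2, 5)
w2 = Gw1 = (-16, -29, 0)
w3 = Gw2 = (-155, 19, -71)
w4 = Gw3 = (243, 484, -1)
The requested component of w4 is 243.

243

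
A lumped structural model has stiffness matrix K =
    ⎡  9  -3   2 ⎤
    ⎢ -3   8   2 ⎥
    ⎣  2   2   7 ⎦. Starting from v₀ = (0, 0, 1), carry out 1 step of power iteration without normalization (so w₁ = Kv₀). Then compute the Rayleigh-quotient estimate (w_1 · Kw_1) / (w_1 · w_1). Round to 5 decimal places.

8.75439

w1 = Kv₀ = (2, 2, 7)
Kw1 = (26, 24, 57)
w1·Kw1 = 2·26 + 2·24 + 7·57 = 499; w1·w1 = 2·2 + 2·2 + 7·7 = 57
λ ≈ 499/57 = 8.75439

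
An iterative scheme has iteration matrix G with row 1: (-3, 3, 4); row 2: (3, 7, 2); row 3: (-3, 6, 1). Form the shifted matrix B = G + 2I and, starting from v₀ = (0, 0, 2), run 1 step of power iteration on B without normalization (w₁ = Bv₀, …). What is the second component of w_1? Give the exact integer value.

4

B = G + 2I has rows (-1, 3, 4); (3, 9, 2); (-3, 6, 3)
w1 = Bv₀ = (8, 4, 6)
Requested component of w1: 4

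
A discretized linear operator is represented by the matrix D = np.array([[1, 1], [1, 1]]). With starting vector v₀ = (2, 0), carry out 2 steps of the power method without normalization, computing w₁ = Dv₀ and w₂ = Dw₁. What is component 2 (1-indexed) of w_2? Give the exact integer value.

w1 = Dv₀ = (2, 2)
w2 = Dw1 = (4, 4)
The requested component of w2 is 4.

4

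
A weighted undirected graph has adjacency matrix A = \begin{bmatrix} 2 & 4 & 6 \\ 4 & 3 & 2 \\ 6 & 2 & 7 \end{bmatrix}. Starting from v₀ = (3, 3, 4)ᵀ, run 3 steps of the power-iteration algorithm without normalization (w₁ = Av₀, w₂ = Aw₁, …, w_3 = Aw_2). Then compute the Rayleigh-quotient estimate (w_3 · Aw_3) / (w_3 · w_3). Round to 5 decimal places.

12.62345

w1 = Av₀ = (42, 29, 52)
w2 = Aw1 = (512, 359, 674)
w3 = Aw2 = (6504, 4473, 8508)
Aw3 = (81948, 56451, 107526)
w3·Aw3 = 6504·81948 + 4473·56451 + 8508·107526 = 1700326323; w3·w3 = 6504·6504 + 4473·4473 + 8508·8508 = 134695809
λ ≈ 1700326323/134695809 = 12.62345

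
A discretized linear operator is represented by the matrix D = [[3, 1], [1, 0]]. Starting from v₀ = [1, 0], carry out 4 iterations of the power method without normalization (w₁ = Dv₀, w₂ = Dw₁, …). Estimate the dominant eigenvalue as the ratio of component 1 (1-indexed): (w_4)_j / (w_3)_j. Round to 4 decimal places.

3.3030

w1 = Dv₀ = (3·1 + 1·0; 1·1 + 0·0) = (3, 1)
w2 = Dw1 = (3·3 + 1·1; 1·3 + 0·1) = (10, 3)
w3 = Dw2 = (33, 10)
w4 = Dw3 = (109, 33)
Ratio at component: 109 / 33 = 3.3030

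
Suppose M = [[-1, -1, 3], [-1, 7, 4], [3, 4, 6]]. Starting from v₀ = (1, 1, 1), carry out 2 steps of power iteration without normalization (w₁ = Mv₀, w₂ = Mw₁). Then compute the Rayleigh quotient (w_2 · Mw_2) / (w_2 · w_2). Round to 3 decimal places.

w1 = Mv₀ = ((-1)·1 + (-1)·1 + 3·1; (-1)·1 + 7·1 + 4·1; 3·1 + 4·1 + 6·1) = (1, 10, 13)
w2 = Mw1 = ((-1)·1 + (-1)·10 + 3·13; (-1)·1 + 7·10 + 4·13; 3·1 + 4·10 + 6·13) = (28, 121, 121)
Mw2 = (214, 1303, 1294)
w2·Mw2 = 28·214 + 121·1303 + 121·1294 = 320229; w2·w2 = 28·28 + 121·121 + 121·121 = 30066
λ ≈ 320229/30066 = 10.651

10.651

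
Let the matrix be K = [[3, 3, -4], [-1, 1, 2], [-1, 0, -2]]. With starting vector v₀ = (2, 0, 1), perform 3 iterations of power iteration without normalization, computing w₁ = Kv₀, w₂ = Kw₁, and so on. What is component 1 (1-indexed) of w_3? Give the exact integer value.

12

w1 = Kv₀ = (3·2 + 3·0 + (-4)·1; (-1)·2 + 1·0 + 2·1; (-1)·2 + 0·0 + (-2)·1) = (2, 0, -4)
w2 = Kw1 = (3·2 + 3·0 + (-4)·(-4); (-1)·2 + 1·0 + 2·(-4); (-1)·2 + 0·0 + (-2)·(-4)) = (22, -10, 6)
w3 = Kw2 = (12, -20, -34)
The requested component of w3 is 12.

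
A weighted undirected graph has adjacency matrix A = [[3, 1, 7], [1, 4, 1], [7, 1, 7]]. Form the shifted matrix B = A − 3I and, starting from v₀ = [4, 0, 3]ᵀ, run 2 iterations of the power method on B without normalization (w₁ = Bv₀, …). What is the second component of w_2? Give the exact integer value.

B = A − 3I has rows (0, 1, 7); (1, 1, 1); (7, 1, 4)
w1 = Bv₀ = (0·4 + 1·0 + 7·3; 1·4 + 1·0 + 1·3; 7·4 + 1·0 + 4·3) = (21, 7, 40)
w2 = Bw1 = (0·21 + 1·7 + 7·40; 1·21 + 1·7 + 1·40; 7·21 + 1·7 + 4·40) = (287, 68, 314)
Requested component of w2: 68

68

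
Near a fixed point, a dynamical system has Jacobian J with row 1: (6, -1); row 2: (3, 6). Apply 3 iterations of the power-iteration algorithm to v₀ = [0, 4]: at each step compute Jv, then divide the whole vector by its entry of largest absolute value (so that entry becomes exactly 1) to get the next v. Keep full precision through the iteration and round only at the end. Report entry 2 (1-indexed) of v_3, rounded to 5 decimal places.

Jv0 = (-4.000000, 24.000000); divide by 24.000000 → v1 = (-0.166667, 1.000000)
Jv1 = (-2.000000, 5.500000); divide by 5.500000 → v2 = (-0.363636, 1.000000)
Jv2 = (-3.181818, 4.909091); divide by 4.909091 → v3 = (-0.648148, 1.000000)
Requested entry of v3: 648/648 = 1.00000

1.00000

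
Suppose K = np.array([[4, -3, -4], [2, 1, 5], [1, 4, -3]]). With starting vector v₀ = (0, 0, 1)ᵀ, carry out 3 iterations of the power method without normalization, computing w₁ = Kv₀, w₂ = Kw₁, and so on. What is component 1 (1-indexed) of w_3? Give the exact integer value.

w1 = Kv₀ = (-4, 5, -3)
w2 = Kw1 = (-19, -18, 25)
w3 = Kw2 = (-122, 69, -166)
The requested component of w3 is -122.

-122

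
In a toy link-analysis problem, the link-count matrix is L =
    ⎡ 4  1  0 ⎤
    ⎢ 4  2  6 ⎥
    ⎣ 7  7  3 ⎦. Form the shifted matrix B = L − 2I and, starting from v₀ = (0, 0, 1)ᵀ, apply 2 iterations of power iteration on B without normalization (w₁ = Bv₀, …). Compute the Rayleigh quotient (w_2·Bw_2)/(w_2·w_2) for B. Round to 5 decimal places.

B = L − 2I has rows (2, 1, 0); (4, 0, 6); (7, 7, 1)
w1 = Bv₀ = (2·0 + 1·0 + 0·1; 4·0 + 0·0 + 6·1; 7·0 + 7·0 + 1·1) = (0, 6, 1)
w2 = Bw1 = (2·0 + 1·6 + 0·1; 4·0 + 0·6 + 6·1; 7·0 + 7·6 + 1·1) = (6, 6, 43)
Bw2 = (18, 282, 127)
w2·Bw2 = 7261; w2·w2 = 1921; μ ≈ 7261/1921 = 3.77980

μ ≈ 3.77980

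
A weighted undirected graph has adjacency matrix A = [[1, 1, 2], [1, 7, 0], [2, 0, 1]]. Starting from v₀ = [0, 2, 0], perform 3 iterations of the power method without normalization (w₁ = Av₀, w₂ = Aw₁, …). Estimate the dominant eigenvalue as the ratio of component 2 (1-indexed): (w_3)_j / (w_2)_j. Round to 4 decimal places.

w1 = Av₀ = (1·0 + 1·2 + 2·0; 1·0 + 7·2 + 0·0; 2·0 + 0·2 + 1·0) = (2, 14, 0)
w2 = Aw1 = (1·2 + 1·14 + 2·0; 1·2 + 7·14 + 0·0; 2·2 + 0·14 + 1·0) = (16, 100, 4)
w3 = Aw2 = (124, 716, 36)
Ratio at component: 716 / 100 = 7.1600

λ ≈ 7.1600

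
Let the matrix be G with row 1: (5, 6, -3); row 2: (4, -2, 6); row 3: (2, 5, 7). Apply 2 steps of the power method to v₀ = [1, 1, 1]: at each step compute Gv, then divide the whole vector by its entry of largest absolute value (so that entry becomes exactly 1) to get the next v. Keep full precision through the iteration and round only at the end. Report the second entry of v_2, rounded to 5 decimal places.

0.64935

Gv0 = (8.000000, 8.000000, 14.000000); divide by 14.000000 → v1 = (0.571429, 0.571429, 1.000000)
Gv1 = (3.285714, 7.142857, 11.000000); divide by 11.000000 → v2 = (0.298701, 0.649351, 1.000000)
Requested entry of v2: 100/154 = 0.64935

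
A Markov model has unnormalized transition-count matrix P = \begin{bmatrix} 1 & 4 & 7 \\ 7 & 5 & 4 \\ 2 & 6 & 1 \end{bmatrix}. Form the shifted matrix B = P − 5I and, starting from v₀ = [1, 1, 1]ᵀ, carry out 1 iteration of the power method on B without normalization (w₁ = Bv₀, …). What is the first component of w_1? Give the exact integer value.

7

B = P − 5I has rows (-4, 4, 7); (7, 0, 4); (2, 6, -4)
w1 = Bv₀ = ((-4)·1 + 4·1 + 7·1; 7·1 + 0·1 + 4·1; 2·1 + 6·1 + (-4)·1) = (7, 11, 4)
Requested component of w1: 7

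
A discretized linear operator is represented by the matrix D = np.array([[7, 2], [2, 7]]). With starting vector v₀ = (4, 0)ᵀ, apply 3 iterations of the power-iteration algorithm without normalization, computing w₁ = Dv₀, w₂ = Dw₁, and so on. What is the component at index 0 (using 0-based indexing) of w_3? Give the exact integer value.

1708

w1 = Dv₀ = (28, 8)
w2 = Dw1 = (212, 112)
w3 = Dw2 = (1708, 1208)
The requested component of w3 is 1708.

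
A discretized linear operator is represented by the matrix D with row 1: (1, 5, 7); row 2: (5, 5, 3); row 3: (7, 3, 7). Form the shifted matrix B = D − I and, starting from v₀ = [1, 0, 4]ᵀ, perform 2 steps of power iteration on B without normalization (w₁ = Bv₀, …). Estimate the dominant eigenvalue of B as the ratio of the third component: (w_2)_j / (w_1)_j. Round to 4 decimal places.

13.9677

B = D − I has rows (0, 5, 7); (5, 4, 3); (7, 3, 6)
w1 = Bv₀ = (0·1 + 5·0 + 7·4; 5·1 + 4·0 + 3·4; 7·1 + 3·0 + 6·4) = (28, 17, 31)
w2 = Bw1 = (0·28 + 5·17 + 7·31; 5·28 + 4·17 + 3·31; 7·28 + 3·17 + 6·31) = (302, 301, 433)
Ratio: 433/31 = 13.9677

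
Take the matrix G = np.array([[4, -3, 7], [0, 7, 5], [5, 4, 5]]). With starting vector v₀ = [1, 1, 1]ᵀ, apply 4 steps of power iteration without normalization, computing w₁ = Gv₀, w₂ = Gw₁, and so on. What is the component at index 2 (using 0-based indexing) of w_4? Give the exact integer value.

w1 = Gv₀ = (4·1 + (-3)·1 + 7·1; 0·1 + 7·1 + 5·1; 5·1 + 4·1 + 5·1) = (8, 12, 14)
w2 = Gw1 = (4·8 + (-3)·12 + 7·14; 0·8 + 7·12 + 5·14; 5·8 + 4·12 + 5·14) = (94, 154, 158)
w3 = Gw2 = (1020, 1868, 1876)
w4 = Gw3 = (11608, 22456, 21952)
The requested component of w4 is 21952.

21952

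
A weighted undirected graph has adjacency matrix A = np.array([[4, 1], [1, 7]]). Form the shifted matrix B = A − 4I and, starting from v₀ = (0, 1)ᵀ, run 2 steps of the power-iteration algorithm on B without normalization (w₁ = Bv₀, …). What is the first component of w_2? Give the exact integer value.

3

B = A − 4I has rows (0, 1); (1, 3)
w1 = Bv₀ = (0·0 + 1·1; 1·0 + 3·1) = (1, 3)
w2 = Bw1 = (0·1 + 1·3; 1·1 + 3·3) = (3, 10)
Requested component of w2: 3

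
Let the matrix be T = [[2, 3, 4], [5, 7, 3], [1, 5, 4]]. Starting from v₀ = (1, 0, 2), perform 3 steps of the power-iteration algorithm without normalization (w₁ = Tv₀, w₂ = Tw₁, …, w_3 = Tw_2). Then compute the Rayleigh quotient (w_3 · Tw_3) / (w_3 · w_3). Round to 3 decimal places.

11.994

w1 = Tv₀ = (10, 11, 9)
w2 = Tw1 = (89, 154, 101)
w3 = Tw2 = (1044, 1826, 1263)
Tw3 = (12618, 21791, 15226)
w3·Tw3 = 1044·12618 + 1826·21791 + 1263·15226 = 72193996; w3·w3 = 1044·1044 + 1826·1826 + 1263·1263 = 6019381
λ ≈ 72193996/6019381 = 11.994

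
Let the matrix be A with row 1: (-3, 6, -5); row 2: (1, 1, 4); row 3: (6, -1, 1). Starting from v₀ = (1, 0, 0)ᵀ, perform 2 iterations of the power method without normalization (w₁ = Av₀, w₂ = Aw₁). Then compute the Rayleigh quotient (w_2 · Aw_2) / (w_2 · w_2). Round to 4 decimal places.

-3.4112

w1 = Av₀ = (-3, 1, 6)
w2 = Aw1 = (-15, 22, -13)
Aw2 = (242, -45, -125)
w2·Aw2 = (-15)·242 + 22·(-45) + (-13)·(-125) = -2995; w2·w2 = (-15)·(-15) + 22·22 + (-13)·(-13) = 878
λ ≈ -2995/878 = -3.4112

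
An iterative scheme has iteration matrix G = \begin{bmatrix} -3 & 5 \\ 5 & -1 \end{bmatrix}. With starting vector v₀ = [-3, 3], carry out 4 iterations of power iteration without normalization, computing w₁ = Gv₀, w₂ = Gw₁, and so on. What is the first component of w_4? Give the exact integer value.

w1 = Gv₀ = (24, -18)
w2 = Gw1 = (-162, 138)
w3 = Gw2 = (1176, -948)
w4 = Gw3 = (-8268, 6828)
The requested component of w4 is -8268.

-8268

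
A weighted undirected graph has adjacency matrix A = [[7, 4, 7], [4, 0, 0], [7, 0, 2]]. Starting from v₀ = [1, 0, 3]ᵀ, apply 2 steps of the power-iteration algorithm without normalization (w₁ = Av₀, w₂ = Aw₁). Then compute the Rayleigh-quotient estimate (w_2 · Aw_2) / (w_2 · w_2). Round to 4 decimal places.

w1 = Av₀ = (7·1 + 4·0 + 7·3; 4·1 + 0·0 + 0·3; 7·1 + 0·0 + 2·3) = (28, 4, 13)
w2 = Aw1 = (7·28 + 4·4 + 7·13; 4·28 + 0·4 + 0·13; 7·28 + 0·4 + 2·13) = (303, 112, 222)
Aw2 = (4123, 1212, 2565)
w2·Aw2 = 303·4123 + 112·1212 + 222·2565 = 1954443; w2·w2 = 303·303 + 112·112 + 222·222 = 153637
λ ≈ 1954443/153637 = 12.7212

12.7212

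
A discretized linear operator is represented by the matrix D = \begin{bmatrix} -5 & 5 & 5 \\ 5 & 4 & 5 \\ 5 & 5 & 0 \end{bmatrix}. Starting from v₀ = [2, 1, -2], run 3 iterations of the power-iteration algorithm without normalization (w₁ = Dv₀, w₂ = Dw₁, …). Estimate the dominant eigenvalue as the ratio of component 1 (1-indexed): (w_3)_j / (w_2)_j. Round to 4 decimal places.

w1 = Dv₀ = ((-5)·2 + 5·1 + 5·(-2); 5·2 + 4·1 + 5·(-2); 5·2 + 5·1 + 0·(-2)) = (-15, 4, 15)
w2 = Dw1 = ((-5)·(-15) + 5·4 + 5·15; 5·(-15) + 4·4 + 5·15; 5·(-15) + 5·4 + 0·15) = (170, 16, -55)
w3 = Dw2 = (-1045, 639, 930)
Ratio at component: -1045 / 170 = -6.1471

λ ≈ -6.1471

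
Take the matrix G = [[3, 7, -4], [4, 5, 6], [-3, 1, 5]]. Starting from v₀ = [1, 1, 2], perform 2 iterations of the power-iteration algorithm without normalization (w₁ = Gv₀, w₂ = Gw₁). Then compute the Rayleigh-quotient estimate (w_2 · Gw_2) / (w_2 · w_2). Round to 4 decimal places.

w1 = Gv₀ = (3·1 + 7·1 + (-4)·2; 4·1 + 5·1 + 6·2; (-3)·1 + 1·1 + 5·2) = (2, 21, 8)
w2 = Gw1 = (3·2 + 7·21 + (-4)·8; 4·2 + 5·21 + 6·8; (-3)·2 + 1·21 + 5·8) = (121, 161, 55)
Gw2 = (1270, 1619, 73)
w2·Gw2 = 121·1270 + 161·1619 + 55·73 = 418344; w2·w2 = 121·121 + 161·161 + 55·55 = 43587
λ ≈ 418344/43587 = 9.5979

9.5979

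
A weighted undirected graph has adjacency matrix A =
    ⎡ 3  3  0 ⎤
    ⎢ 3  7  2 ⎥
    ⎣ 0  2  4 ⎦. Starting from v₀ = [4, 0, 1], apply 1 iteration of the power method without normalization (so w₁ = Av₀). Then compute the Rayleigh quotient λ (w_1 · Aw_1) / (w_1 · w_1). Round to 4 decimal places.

8.7079

w1 = Av₀ = (3·4 + 3·0 + 0·1; 3·4 + 7·0 + 2·1; 0·4 + 2·0 + 4·1) = (12, 14, 4)
Aw1 = (78, 142, 44)
w1·Aw1 = 12·78 + 14·142 + 4·44 = 3100; w1·w1 = 12·12 + 14·14 + 4·4 = 356
λ ≈ 3100/356 = 8.7079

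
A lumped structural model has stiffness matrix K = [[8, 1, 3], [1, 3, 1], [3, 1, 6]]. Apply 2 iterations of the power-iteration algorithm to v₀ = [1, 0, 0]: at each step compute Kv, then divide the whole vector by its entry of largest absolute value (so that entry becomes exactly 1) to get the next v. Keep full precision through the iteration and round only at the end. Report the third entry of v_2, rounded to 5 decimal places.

0.58108

Kv0 = (8.000000, 1.000000, 3.000000); divide by 8.000000 → v1 = (1.000000, 0.125000, 0.375000)
Kv1 = (9.250000, 1.750000, 5.375000); divide by 9.250000 → v2 = (1.000000, 0.189189, 0.581081)
Requested entry of v2: 43/74 = 0.58108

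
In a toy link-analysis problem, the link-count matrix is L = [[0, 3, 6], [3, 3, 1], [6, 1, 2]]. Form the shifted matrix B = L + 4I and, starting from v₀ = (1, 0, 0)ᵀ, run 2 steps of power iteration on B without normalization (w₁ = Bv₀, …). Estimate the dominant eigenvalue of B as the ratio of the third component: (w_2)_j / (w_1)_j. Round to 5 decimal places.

B = L + 4I has rows (4, 3, 6); (3, 7, 1); (6, 1, 6)
w1 = Bv₀ = (4, 3, 6)
w2 = Bw1 = (61, 39, 63)
Ratio: 63/6 = 10.50000

μ ≈ 10.50000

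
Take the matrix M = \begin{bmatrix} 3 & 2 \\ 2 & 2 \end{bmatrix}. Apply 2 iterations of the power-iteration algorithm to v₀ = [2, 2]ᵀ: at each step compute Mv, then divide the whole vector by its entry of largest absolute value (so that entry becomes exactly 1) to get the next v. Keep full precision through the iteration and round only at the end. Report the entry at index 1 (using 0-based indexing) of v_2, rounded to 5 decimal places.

Mv0 = (10.000000, 8.000000); divide by 10.000000 → v1 = (1.000000, 0.800000)
Mv1 = (4.600000, 3.600000); divide by 4.600000 → v2 = (1.000000, 0.782609)
Requested entry of v2: 36/46 = 0.78261

0.78261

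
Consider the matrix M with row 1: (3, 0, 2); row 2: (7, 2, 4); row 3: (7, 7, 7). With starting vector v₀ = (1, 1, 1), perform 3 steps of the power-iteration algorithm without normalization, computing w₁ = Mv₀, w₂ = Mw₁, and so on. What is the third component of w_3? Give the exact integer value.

w1 = Mv₀ = (5, 13, 21)
w2 = Mw1 = (57, 145, 273)
w3 = Mw2 = (717, 1781, 3325)
The requested component of w3 is 3325.

3325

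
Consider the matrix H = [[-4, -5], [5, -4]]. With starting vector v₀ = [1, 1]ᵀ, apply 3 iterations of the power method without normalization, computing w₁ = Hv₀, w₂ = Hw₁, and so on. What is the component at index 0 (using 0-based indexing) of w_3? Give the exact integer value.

w1 = Hv₀ = (-9, 1)
w2 = Hw1 = (31, -49)
w3 = Hw2 = (121, 351)
The requested component of w3 is 121.

121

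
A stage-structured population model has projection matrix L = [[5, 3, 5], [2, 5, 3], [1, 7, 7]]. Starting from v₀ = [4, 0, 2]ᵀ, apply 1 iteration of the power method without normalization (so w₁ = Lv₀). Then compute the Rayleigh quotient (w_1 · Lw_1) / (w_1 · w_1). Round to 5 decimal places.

λ ≈ 10.99155

w1 = Lv₀ = (5·4 + 3·0 + 5·2; 2·4 + 5·0 + 3·2; 1·4 + 7·0 + 7·2) = (30, 14, 18)
Lw1 = (282, 184, 254)
w1·Lw1 = 30·282 + 14·184 + 18·254 = 15608; w1·w1 = 30·30 + 14·14 + 18·18 = 1420
λ ≈ 15608/1420 = 10.99155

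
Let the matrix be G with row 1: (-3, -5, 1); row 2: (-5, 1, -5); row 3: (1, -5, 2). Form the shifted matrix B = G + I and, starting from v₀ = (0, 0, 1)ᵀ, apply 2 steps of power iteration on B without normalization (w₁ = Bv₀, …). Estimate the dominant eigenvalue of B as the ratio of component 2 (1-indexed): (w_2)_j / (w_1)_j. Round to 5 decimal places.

B = G + I has rows (-2, -5, 1); (-5, 2, -5); (1, -5, 3)
w1 = Bv₀ = (1, -5, 3)
w2 = Bw1 = (26, -30, 35)
Ratio: -30/-5 = 6.00000

6.00000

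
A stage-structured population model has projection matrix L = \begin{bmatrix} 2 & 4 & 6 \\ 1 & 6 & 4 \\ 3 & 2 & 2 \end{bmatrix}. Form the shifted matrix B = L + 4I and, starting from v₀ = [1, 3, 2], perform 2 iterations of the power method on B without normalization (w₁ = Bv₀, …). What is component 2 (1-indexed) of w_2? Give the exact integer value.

504

B = L + 4I has rows (6, 4, 6); (1, 10, 4); (3, 2, 6)
w1 = Bv₀ = (30, 39, 21)
w2 = Bw1 = (462, 504, 294)
Requested component of w2: 504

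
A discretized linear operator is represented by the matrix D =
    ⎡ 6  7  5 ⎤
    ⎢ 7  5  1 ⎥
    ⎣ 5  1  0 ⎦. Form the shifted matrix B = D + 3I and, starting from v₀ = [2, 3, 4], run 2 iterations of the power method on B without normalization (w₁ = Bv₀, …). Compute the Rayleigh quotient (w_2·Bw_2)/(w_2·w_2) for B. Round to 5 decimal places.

B = D + 3I has rows (9, 7, 5); (7, 8, 1); (5, 1, 3)
w1 = Bv₀ = (59, 42, 25)
w2 = Bw1 = (950, 774, 412)
Bw2 = (16028, 13254, 6760)
w2·Bw2 = 28270316; w2·w2 = 1671320; μ ≈ 28270316/1671320 = 16.91496

16.91496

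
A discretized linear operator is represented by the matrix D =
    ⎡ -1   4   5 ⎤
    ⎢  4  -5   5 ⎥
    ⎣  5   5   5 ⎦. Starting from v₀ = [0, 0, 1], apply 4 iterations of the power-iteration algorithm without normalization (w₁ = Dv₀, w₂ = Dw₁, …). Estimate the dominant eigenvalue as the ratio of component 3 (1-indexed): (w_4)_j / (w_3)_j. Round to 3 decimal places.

11.296

w1 = Dv₀ = ((-1)·0 + 4·0 + 5·1; 4·0 + (-5)·0 + 5·1; 5·0 + 5·0 + 5·1) = (5, 5, 5)
w2 = Dw1 = ((-1)·5 + 4·5 + 5·5; 4·5 + (-5)·5 + 5·5; 5·5 + 5·5 + 5·5) = (40, 20, 75)
w3 = Dw2 = (415, 435, 675)
w4 = Dw3 = (4700, 2860, 7625)
Ratio at component: 7625 / 675 = 11.296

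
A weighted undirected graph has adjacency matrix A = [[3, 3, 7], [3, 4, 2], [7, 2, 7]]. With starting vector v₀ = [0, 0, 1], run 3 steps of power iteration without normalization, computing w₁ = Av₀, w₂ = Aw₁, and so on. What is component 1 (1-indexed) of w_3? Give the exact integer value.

1071

w1 = Av₀ = (7, 2, 7)
w2 = Aw1 = (76, 43, 102)
w3 = Aw2 = (1071, 604, 1332)
The requested component of w3 is 1071.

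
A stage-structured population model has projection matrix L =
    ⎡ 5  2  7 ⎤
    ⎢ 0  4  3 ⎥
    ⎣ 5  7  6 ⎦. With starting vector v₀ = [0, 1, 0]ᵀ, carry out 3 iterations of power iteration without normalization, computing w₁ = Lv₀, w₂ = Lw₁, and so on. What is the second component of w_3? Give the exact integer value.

w1 = Lv₀ = (2, 4, 7)
w2 = Lw1 = (67, 37, 80)
w3 = Lw2 = (969, 388, 1074)
The requested component of w3 is 388.

388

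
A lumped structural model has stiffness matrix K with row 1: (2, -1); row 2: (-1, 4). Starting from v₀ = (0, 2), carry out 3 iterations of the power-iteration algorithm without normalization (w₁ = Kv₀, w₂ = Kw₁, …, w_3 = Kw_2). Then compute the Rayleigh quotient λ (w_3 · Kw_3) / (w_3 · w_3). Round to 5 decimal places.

4.41317

w1 = Kv₀ = (2·0 + (-1)·2; (-1)·0 + 4·2) = (-2, 8)
w2 = Kw1 = (2·(-2) + (-1)·8; (-1)·(-2) + 4·8) = (-12, 34)
w3 = Kw2 = (-58, 148)
Kw3 = (-264, 650)
w3·Kw3 = (-58)·(-264) + 148·650 = 111512; w3·w3 = (-58)·(-58) + 148·148 = 25268
λ ≈ 111512/25268 = 4.41317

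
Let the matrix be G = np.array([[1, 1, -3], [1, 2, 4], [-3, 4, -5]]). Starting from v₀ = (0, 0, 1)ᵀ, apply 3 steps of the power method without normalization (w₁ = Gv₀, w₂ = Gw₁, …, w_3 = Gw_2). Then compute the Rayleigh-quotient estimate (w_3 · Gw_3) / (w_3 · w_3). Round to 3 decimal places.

λ ≈ -7.881

w1 = Gv₀ = (1·0 + 1·0 + (-3)·1; 1·0 + 2·0 + 4·1; (-3)·0 + 4·0 + (-5)·1) = (-3, 4, -5)
w2 = Gw1 = (1·(-3) + 1·4 + (-3)·(-5); 1·(-3) + 2·4 + 4·(-5); (-3)·(-3) + 4·4 + (-5)·(-5)) = (16, -15, 50)
w3 = Gw2 = (-149, 186, -358)
Gw3 = (1111, -1209, 2981)
w3·Gw3 = (-149)·1111 + 186·(-1209) + (-358)·2981 = -1457611; w3·w3 = (-149)·(-149) + 186·186 + (-358)·(-358) = 184961
λ ≈ -1457611/184961 = -7.881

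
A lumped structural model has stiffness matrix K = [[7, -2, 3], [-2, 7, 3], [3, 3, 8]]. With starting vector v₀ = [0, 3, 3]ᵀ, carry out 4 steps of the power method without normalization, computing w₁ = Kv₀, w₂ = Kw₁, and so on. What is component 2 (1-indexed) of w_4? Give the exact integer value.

31803

w1 = Kv₀ = (7·0 + (-2)·3 + 3·3; (-2)·0 + 7·3 + 3·3; 3·0 + 3·3 + 8·3) = (3, 30, 33)
w2 = Kw1 = (7·3 + (-2)·30 + 3·33; (-2)·3 + 7·30 + 3·33; 3·3 + 3·30 + 8·33) = (60, 303, 363)
w3 = Kw2 = (903, 3090, 3993)
w4 = Kw3 = (12120, 31803, 43923)
The requested component of w4 is 31803.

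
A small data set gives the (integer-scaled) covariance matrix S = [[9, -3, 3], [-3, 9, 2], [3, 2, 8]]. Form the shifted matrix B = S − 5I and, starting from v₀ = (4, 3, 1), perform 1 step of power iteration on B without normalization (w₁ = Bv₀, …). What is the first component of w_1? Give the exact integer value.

10

B = S − 5I has rows (4, -3, 3); (-3, 4, 2); (3, 2, 3)
w1 = Bv₀ = (10, 2, 21)
Requested component of w1: 10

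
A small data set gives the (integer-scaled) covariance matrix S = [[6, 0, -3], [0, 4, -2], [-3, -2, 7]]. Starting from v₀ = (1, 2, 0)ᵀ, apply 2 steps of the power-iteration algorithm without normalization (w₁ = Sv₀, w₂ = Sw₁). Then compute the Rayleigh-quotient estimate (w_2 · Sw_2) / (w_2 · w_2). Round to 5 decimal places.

w1 = Sv₀ = (6, 8, -7)
w2 = Sw1 = (57, 46, -83)
Sw2 = (591, 350, -844)
w2·Sw2 = 57·591 + 46·350 + (-83)·(-844) = 119839; w2·w2 = 57·57 + 46·46 + (-83)·(-83) = 12254
λ ≈ 119839/12254 = 9.77958

λ ≈ 9.77958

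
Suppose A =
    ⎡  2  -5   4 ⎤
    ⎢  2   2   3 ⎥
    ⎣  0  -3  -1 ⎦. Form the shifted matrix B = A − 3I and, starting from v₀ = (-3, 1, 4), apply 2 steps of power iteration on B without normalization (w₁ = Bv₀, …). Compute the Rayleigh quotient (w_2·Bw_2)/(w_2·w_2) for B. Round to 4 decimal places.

B = A − 3I has rows (-1, -5, 4); (2, -1, 3); (0, -3, -4)
w1 = Bv₀ = ((-1)·(-3) + (-5)·1 + 4·4; 2·(-3) + (-1)·1 + 3·4; 0·(-3) + (-3)·1 + (-4)·4) = (14, 5, -19)
w2 = Bw1 = ((-1)·14 + (-5)·5 + 4·(-19); 2·14 + (-1)·5 + 3·(-19); 0·14 + (-3)·5 + (-4)·(-19)) = (-115, -34, 61)
Bw2 = (529, -13, -142)
w2·Bw2 = -69055; w2·w2 = 18102; μ ≈ -69055/18102 = -3.8148

-3.8148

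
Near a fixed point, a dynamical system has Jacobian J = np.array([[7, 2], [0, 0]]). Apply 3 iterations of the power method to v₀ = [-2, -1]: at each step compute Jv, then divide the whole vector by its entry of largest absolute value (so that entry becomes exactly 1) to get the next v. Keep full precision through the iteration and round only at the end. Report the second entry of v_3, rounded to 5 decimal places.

0.00000

Jv0 = (-16.000000, 0.000000); divide by -16.000000 → v1 = (1.000000, 0.000000)
Jv1 = (7.000000, 0.000000); divide by 7.000000 → v2 = (1.000000, 0.000000)
Jv2 = (7.000000, 0.000000); divide by 7.000000 → v3 = (1.000000, 0.000000)
Requested entry of v3: 0/-784 = 0.00000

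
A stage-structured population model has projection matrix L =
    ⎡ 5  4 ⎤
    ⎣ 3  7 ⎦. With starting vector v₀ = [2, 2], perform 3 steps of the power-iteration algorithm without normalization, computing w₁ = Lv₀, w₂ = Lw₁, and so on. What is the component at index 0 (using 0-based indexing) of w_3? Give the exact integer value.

1626

w1 = Lv₀ = (18, 20)
w2 = Lw1 = (170, 194)
w3 = Lw2 = (1626, 1868)
The requested component of w3 is 1626.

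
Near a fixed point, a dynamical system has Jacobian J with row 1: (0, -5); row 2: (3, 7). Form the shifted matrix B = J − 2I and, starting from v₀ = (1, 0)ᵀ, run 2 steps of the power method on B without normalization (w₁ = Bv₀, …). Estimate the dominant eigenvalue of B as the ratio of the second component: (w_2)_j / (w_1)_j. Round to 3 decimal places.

B = J − 2I has rows (-2, -5); (3, 5)
w1 = Bv₀ = (-2, 3)
w2 = Bw1 = (-11, 9)
Ratio: 9/3 = 3.000

μ ≈ 3.000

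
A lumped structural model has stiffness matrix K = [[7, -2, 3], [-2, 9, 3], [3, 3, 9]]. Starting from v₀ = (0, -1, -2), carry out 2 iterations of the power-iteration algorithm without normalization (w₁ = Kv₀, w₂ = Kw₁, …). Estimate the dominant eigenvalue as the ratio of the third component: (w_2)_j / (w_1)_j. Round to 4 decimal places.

11.7143

w1 = Kv₀ = (-4, -15, -21)
w2 = Kw1 = (-61, -190, -246)
Ratio at component: -246 / -21 = 11.7143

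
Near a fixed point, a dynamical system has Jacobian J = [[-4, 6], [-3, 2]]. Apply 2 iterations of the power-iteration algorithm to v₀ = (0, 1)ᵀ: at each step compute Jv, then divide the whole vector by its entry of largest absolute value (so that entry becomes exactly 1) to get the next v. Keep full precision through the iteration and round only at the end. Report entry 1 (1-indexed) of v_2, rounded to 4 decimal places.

0.8571

Jv0 = (6.00000, 2.00000); divide by 6.00000 → v1 = (1.00000, 0.33333)
Jv1 = (-2.00000, -2.33333); divide by -2.33333 → v2 = (0.85714, 1.00000)
Requested entry of v2: -12/-14 = 0.8571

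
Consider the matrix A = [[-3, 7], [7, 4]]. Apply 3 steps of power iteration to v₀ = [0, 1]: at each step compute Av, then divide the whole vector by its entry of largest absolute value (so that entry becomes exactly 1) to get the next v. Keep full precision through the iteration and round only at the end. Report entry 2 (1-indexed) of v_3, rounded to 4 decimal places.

Av0 = (7.00000, 4.00000); divide by 7.00000 → v1 = (1.00000, 0.57143)
Av1 = (1.00000, 9.28571); divide by 9.28571 → v2 = (0.10769, 1.00000)
Av2 = (6.67692, 4.75385); divide by 6.67692 → v3 = (1.00000, 0.71198)
Requested entry of v3: 309/434 = 0.7120

0.7120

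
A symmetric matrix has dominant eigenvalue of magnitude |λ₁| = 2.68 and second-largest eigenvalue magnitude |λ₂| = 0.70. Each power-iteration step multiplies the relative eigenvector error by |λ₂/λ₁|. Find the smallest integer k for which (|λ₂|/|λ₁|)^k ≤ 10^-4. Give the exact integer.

|λ₂/λ₁| = 0.70/2.68 = 0.26119
Need k ≥ ln(10^-4) / ln(0.26119) = -9.2103 / -1.3425 ≈ 6.861
Smallest integer k satisfying the bound: 7

7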